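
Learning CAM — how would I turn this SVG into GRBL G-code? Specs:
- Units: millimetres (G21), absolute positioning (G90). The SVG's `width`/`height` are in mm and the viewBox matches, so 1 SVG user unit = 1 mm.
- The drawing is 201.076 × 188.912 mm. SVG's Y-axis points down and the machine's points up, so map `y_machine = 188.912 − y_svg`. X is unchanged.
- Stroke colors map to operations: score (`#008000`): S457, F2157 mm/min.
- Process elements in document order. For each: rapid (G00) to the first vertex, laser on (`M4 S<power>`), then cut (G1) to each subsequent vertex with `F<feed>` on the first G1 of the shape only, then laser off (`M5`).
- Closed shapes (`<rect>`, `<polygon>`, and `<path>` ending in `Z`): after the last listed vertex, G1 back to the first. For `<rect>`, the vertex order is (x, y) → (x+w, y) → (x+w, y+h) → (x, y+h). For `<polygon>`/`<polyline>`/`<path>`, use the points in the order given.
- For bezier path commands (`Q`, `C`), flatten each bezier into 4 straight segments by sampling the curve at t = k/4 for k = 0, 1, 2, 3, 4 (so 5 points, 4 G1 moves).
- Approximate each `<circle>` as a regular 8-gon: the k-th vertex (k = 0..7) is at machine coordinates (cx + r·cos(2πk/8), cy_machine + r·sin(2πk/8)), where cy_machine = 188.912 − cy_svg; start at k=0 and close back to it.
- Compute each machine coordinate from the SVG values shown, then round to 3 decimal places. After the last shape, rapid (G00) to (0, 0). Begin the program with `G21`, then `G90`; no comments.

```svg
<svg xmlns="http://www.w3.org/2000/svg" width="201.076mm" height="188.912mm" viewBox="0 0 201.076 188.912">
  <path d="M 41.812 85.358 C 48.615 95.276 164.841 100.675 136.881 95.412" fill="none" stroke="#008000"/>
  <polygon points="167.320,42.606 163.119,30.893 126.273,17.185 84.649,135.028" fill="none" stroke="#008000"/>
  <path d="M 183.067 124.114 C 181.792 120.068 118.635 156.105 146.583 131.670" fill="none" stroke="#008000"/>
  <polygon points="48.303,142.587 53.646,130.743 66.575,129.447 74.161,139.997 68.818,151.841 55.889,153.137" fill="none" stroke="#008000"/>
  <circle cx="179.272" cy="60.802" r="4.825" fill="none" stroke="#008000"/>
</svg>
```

G21
G90
G00 X41.812 Y103.554
M4 S457
G1 X63.468 Y97.059 F2157
G1 X102.383 Y92.834
G1 X134.779 Y91.456
G1 X136.881 Y93.500
M5
G00 X167.320 Y146.306
M4 S457
G1 X163.119 Y158.019 F2157
G1 X126.273 Y171.727
G1 X84.649 Y53.884
G1 X167.320 Y146.306
M5
G00 X183.067 Y64.798
M4 S457
G1 X172.898 Y61.888 F2157
G1 X153.866 Y53.374
G1 X140.314 Y48.683
G1 X146.583 Y57.242
M5
G00 X48.303 Y46.325
M4 S457
G1 X53.646 Y58.169 F2157
G1 X66.575 Y59.465
G1 X74.161 Y48.915
G1 X68.818 Y37.071
G1 X55.889 Y35.775
G1 X48.303 Y46.325
M5
G00 X184.097 Y128.110
M4 S457
G1 X182.684 Y131.522 F2157
G1 X179.272 Y132.935
G1 X175.860 Y131.522
G1 X174.447 Y128.110
G1 X175.860 Y124.698
G1 X179.272 Y123.285
G1 X182.684 Y124.698
G1 X184.097 Y128.110
M5
G00 X0.000 Y0.000

1 u = 1 mm; y_m = 188.912 − y.

[1] `<path>` cubic bezier, #008000→score S457 F2157: (41.812,103.554) → (63.468,97.059) → (102.383,92.834) → (134.779,91.456) → (136.881,93.500)

[2] `<polygon>` closed polygon, #008000→score S457 F2157: (167.320,146.306) → (163.119,158.019) → (126.273,171.727) → (84.649,53.884) → (167.320,146.306) (closed)

[3] `<path>` cubic bezier, #008000→score S457 F2157: (183.067,64.798) → (172.898,61.888) → (153.866,53.374) → (140.314,48.683) → (146.583,57.242)

[4] `<polygon>` regular polygon, #008000→score S457 F2157: (48.303,46.325) → (53.646,58.169) → (66.575,59.465) → (74.161,48.915) → (68.818,37.071) → (55.889,35.775) → (48.303,46.325) (closed)

[5] `<circle>` circle, #008000→score S457 F2157: (184.097,128.110) → (182.684,131.522) → (179.272,132.935) → (175.860,131.522) → (174.447,128.110) → (175.860,124.698) → (179.272,123.285) → (182.684,124.698) → (184.097,128.110) (closed)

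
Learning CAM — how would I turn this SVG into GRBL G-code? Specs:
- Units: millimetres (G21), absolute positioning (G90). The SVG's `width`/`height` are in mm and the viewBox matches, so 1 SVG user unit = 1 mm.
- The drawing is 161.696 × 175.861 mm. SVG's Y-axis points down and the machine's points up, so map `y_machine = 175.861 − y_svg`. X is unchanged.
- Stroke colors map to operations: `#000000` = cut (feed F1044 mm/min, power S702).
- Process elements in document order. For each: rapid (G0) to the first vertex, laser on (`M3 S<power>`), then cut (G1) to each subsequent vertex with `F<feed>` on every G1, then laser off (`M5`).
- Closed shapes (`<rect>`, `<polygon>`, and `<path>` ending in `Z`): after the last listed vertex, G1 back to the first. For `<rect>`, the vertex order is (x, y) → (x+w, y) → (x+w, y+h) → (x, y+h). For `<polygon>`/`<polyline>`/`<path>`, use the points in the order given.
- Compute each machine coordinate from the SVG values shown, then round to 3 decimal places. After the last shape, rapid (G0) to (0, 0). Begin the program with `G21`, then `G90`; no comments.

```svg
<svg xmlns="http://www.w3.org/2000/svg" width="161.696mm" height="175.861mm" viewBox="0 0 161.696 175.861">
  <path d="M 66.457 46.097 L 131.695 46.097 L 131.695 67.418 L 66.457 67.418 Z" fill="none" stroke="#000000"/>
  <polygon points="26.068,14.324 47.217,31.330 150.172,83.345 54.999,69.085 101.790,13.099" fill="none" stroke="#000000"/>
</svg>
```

G21
G90
G0 X66.457 Y129.764
M3 S702
G1 X131.695 Y129.764 F1044
G1 X131.695 Y108.443 F1044
G1 X66.457 Y108.443 F1044
G1 X66.457 Y129.764 F1044
M5
G0 X26.068 Y161.537
M3 S702
G1 X47.217 Y144.531 F1044
G1 X150.172 Y92.516 F1044
G1 X54.999 Y106.776 F1044
G1 X101.790 Y162.762 F1044
G1 X26.068 Y161.537 F1044
M5
G0 X0.000 Y0.000

Since the viewBox matches the mm dimensions, user units are millimetres directly. The only transform is the Y-flip y_m = 175.861 − y_svg.

Shape 1 is a rectangle drawn with `<path>`. Its stroke #000000 means cut at S702, F1044. After flipping Y the toolpath is (66.457,129.764) → (131.695,129.764) → (131.695,108.443) → (66.457,108.443) → (66.457,129.764), returning to the start.

Shape 2 is a closed polygon drawn with `<polygon>`. Its stroke #000000 means cut at S702, F1044. After flipping Y the toolpath is (26.068,161.537) → (47.217,144.531) → (150.172,92.516) → (54.999,106.776) → (101.790,162.762) → (26.068,161.537), returning to the start.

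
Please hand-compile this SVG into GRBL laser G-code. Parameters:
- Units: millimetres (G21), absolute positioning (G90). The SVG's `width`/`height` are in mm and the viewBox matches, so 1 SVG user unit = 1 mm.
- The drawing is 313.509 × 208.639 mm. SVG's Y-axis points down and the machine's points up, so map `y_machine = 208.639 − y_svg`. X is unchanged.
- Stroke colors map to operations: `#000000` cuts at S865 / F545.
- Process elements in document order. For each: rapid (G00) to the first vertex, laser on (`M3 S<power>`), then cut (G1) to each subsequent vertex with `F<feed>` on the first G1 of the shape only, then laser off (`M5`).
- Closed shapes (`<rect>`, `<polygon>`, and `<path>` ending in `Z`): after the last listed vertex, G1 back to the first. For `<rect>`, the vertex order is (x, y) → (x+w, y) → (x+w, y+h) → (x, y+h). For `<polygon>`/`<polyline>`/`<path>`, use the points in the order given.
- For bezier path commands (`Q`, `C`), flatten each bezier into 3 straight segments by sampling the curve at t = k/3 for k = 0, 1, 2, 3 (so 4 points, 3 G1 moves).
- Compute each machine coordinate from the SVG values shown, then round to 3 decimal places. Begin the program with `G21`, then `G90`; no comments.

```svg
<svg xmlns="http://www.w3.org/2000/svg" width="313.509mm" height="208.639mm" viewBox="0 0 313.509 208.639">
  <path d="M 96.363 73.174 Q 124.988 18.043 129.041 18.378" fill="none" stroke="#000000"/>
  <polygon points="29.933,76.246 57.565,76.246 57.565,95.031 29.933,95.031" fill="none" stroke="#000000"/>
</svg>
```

viewBox `0 0 313.509 208.639` with mm width/height → 1 unit = 1 mm. Flip: y_m = 208.639 − y_svg.

**Shape 1** — `<path>` quadratic bezier, stroke `#000000` → cut (S865, F545). Control points (SVG): P0=(96.363,73.174), P1=(124.988,18.043), P2=(129.041,18.378); sampled at t=k/3. Machine vertices: (96.363,135.465) → (112.716,166.056) → (123.609,184.321) → (129.041,190.261). Open path.

**Shape 2** — `<polygon>` rectangle, stroke `#000000` → cut (S865, F545). Machine vertices: (29.933,132.393) → (57.565,132.393) → (57.565,113.608) → (29.933,113.608) → (29.933,132.393). Closed: final G1 returns to the first vertex.

G21
G90
G00 X96.363 Y135.465
M3 S865
G1 X112.716 Y166.056 F545
G1 X123.609 Y184.321
G1 X129.041 Y190.261
M5
G00 X29.933 Y132.393
M3 S865
G1 X57.565 Y132.393 F545
G1 X57.565 Y113.608
G1 X29.933 Y113.608
G1 X29.933 Y132.393
M5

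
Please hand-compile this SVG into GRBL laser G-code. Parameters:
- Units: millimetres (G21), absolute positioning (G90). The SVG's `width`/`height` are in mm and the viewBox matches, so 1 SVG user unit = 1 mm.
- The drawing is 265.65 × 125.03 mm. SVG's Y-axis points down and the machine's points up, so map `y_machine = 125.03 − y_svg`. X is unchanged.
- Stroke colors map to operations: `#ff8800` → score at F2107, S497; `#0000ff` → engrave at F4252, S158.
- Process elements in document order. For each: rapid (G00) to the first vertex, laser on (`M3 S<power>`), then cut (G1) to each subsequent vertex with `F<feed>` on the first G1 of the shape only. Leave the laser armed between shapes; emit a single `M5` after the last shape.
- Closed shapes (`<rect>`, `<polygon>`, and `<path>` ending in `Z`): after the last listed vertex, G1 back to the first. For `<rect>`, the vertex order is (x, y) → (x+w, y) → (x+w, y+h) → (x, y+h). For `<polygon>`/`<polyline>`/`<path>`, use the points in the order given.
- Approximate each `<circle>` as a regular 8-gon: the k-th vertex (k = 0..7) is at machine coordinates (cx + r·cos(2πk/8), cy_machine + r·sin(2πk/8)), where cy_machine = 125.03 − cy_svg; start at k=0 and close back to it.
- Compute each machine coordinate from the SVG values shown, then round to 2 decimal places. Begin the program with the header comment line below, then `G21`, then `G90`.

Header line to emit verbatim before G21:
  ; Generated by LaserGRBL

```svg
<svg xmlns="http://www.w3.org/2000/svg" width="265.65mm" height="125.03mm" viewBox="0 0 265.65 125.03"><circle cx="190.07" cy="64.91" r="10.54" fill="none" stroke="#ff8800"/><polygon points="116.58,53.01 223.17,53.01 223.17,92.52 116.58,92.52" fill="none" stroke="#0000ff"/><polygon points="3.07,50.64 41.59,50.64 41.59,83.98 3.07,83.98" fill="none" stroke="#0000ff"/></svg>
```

viewBox `0 0 265.65 125.03` with mm width/height → 1 unit = 1 mm. Flip: y_m = 125.03 − y_svg.

**Shape 1** — `<circle>` circle, stroke `#ff8800` → score (S497, F2107). Machine vertices: (200.61,60.12) → (197.52,67.57) → (190.07,70.66) → (182.62,67.57) → (179.53,60.12) → (182.62,52.67) → (190.07,49.58) → (197.52,52.67) → (200.61,60.12). Closed: final G1 returns to the first vertex.

**Shape 2** — `<polygon>` rectangle, stroke `#0000ff` → engrave (S158, F4252). Machine vertices: (116.58,72.02) → (223.17,72.02) → (223.17,32.51) → (116.58,32.51) → (116.58,72.02). Closed: final G1 returns to the first vertex.

**Shape 3** — `<polygon>` rectangle, stroke `#0000ff` → engrave (S158, F4252). Machine vertices: (3.07,74.39) → (41.59,74.39) → (41.59,41.05) → (3.07,41.05) → (3.07,74.39). Closed: final G1 returns to the first vertex.

; Generated by LaserGRBL
G21
G90
G00 X200.61 Y60.12
M3 S497
G1 X197.52 Y67.57 F2107
G1 X190.07 Y70.66
G1 X182.62 Y67.57
G1 X179.53 Y60.12
G1 X182.62 Y52.67
G1 X190.07 Y49.58
G1 X197.52 Y52.67
G1 X200.61 Y60.12
G00 X116.58 Y72.02
M3 S158
G1 X223.17 Y72.02 F4252
G1 X223.17 Y32.51
G1 X116.58 Y32.51
G1 X116.58 Y72.02
G00 X3.07 Y74.39
M3 S158
G1 X41.59 Y74.39 F4252
G1 X41.59 Y41.05
G1 X3.07 Y41.05
G1 X3.07 Y74.39
M5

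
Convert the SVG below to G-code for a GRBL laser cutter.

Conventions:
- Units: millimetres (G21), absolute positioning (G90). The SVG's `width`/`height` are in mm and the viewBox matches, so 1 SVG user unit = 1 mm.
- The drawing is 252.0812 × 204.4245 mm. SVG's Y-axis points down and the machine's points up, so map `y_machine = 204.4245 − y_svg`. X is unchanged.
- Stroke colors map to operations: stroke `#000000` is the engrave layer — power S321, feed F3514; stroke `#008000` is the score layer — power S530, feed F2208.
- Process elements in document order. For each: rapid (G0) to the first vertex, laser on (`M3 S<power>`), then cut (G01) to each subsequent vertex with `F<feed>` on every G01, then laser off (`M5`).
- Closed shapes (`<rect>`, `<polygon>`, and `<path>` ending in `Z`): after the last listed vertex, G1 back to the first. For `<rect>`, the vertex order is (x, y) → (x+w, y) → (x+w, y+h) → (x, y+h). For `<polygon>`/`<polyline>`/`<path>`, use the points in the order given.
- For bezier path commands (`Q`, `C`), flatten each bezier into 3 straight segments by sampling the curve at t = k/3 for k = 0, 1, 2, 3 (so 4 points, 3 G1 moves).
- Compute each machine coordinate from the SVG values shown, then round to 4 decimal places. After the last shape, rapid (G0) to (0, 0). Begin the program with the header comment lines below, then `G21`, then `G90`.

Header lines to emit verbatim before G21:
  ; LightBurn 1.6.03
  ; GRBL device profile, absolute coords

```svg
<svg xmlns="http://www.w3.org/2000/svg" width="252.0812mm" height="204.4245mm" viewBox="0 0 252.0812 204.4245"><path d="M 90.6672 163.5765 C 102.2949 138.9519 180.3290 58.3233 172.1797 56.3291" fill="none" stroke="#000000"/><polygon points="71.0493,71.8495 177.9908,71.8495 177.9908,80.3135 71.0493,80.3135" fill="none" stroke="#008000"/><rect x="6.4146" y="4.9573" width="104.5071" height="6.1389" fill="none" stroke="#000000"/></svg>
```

viewBox `0 0 252.0812 204.4245` with mm width/height → 1 unit = 1 mm. Flip: y_m = 204.4245 − y_svg.

**Shape 1** — `<path>` cubic bezier, stroke `#000000` → engrave (S321, F3514). Control points (SVG): P0=(90.6672,163.5765), P1=(102.2949,138.9519), P2=(180.3290,58.3233), P3=(172.1797,56.3291); sampled at t=k/3. Machine vertices: (90.6672,40.8480) → (118.7789,79.1540) → (157.2527,124.8763) → (172.1797,148.0954). Open path.

**Shape 2** — `<polygon>` rectangle, stroke `#008000` → score (S530, F2208). Machine vertices: (71.0493,132.5750) → (177.9908,132.5750) → (177.9908,124.1110) → (71.0493,124.1110) → (71.0493,132.5750). Closed: final G1 returns to the first vertex.

**Shape 3** — `<rect>` rectangle, stroke `#000000` → engrave (S321, F3514). Machine vertices: (6.4146,199.4672) → (110.9217,199.4672) → (110.9217,193.3283) → (6.4146,193.3283) → (6.4146,199.4672). Closed: final G1 returns to the first vertex.

; LightBurn 1.6.03
; GRBL device profile, absolute coords
G21
G90
G0 X90.6672 Y40.8480
M3 S321
G01 X118.7789 Y79.1540 F3514
G01 X157.2527 Y124.8763 F3514
G01 X172.1797 Y148.0954 F3514
M5
G0 X71.0493 Y132.5750
M3 S530
G01 X177.9908 Y132.5750 F2208
G01 X177.9908 Y124.1110 F2208
G01 X71.0493 Y124.1110 F2208
G01 X71.0493 Y132.5750 F2208
M5
G0 X6.4146 Y199.4672
M3 S321
G01 X110.9217 Y199.4672 F3514
G01 X110.9217 Y193.3283 F3514
G01 X6.4146 Y193.3283 F3514
G01 X6.4146 Y199.4672 F3514
M5
G0 X0.0000 Y0.0000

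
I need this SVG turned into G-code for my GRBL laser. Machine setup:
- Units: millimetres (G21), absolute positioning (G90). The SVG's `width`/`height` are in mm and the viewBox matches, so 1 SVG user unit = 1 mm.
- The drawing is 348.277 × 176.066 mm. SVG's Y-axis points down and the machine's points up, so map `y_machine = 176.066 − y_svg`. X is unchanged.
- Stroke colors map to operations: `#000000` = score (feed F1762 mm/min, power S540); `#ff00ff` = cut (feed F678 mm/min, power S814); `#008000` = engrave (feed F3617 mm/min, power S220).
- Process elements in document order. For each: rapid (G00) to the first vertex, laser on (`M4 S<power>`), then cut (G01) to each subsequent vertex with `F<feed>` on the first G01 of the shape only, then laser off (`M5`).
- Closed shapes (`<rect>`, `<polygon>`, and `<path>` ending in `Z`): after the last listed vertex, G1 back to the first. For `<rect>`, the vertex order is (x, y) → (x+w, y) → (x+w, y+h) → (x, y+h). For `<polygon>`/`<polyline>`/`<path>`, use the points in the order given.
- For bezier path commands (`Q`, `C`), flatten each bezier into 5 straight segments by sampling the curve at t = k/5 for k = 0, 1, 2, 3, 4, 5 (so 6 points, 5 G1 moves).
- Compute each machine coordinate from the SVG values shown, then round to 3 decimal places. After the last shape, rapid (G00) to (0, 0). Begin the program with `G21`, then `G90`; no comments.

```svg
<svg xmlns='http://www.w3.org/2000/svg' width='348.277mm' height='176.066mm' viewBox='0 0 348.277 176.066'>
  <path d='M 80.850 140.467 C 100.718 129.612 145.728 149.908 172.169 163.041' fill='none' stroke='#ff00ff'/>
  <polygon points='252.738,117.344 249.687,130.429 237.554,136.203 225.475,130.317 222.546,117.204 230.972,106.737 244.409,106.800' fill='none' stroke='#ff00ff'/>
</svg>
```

Since the viewBox matches the mm dimensions, user units are millimetres directly. The only transform is the Y-flip y_m = 176.066 − y_svg.

Shape 1 is a cubic bezier drawn with `<path>`. Its stroke #ff00ff means cut at S814, F678. After flipping Y the toolpath is (80.850,35.599) → (95.438,38.680) → (113.962,36.125) → (134.324,29.771) → (154.426,21.458) → (172.169,13.025).

Shape 2 is a regular polygon drawn with `<polygon>`. Its stroke #ff00ff means cut at S814, F678. After flipping Y the toolpath is (252.738,58.722) → (249.687,45.637) → (237.554,39.863) → (225.475,45.749) → (222.546,58.862) → (230.972,69.329) → (244.409,69.266) → (252.738,58.722), returning to the start.

G21
G90
G00 X80.850 Y35.599
M4 S814
G01 X95.438 Y38.680 F678
G01 X113.962 Y36.125
G01 X134.324 Y29.771
G01 X154.426 Y21.458
G01 X172.169 Y13.025
M5
G00 X252.738 Y58.722
M4 S814
G01 X249.687 Y45.637 F678
G01 X237.554 Y39.863
G01 X225.475 Y45.749
G01 X222.546 Y58.862
G01 X230.972 Y69.329
G01 X244.409 Y69.266
G01 X252.738 Y58.722
M5
G00 X0.000 Y0.000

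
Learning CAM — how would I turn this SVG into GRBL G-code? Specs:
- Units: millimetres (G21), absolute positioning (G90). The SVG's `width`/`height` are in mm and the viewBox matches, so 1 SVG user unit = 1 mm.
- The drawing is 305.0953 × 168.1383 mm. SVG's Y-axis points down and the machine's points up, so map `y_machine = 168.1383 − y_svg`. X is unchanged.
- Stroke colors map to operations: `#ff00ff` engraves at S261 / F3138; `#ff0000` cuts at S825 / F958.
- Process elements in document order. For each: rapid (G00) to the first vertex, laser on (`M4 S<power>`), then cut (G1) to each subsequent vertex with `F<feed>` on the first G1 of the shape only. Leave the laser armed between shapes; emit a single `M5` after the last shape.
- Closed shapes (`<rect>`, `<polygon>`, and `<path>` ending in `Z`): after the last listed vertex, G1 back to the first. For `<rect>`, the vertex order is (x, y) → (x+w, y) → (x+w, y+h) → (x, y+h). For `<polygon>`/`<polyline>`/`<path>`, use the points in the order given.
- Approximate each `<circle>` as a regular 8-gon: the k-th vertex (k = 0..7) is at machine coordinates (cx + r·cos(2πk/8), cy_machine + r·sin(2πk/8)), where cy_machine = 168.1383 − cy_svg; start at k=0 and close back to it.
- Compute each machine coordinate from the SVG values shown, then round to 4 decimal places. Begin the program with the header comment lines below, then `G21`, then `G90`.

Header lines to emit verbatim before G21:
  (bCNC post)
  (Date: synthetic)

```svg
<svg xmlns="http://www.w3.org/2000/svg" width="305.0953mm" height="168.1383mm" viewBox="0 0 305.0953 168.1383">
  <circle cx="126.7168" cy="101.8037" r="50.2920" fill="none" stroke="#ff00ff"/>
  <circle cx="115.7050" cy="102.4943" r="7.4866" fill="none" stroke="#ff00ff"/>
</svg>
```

(bCNC post)
(Date: synthetic)
G21
G90
G00 X177.0088 Y66.3346
M4 S261
G1 X162.2786 Y101.8964 F3138
G1 X126.7168 Y116.6266
G1 X91.1550 Y101.8964
G1 X76.4248 Y66.3346
G1 X91.1550 Y30.7728
G1 X126.7168 Y16.0426
G1 X162.2786 Y30.7728
G1 X177.0088 Y66.3346
G00 X123.1916 Y65.6440
M4 S261
G1 X120.9988 Y70.9378 F3138
G1 X115.7050 Y73.1306
G1 X110.4112 Y70.9378
G1 X108.2184 Y65.6440
G1 X110.4112 Y60.3502
G1 X115.7050 Y58.1574
G1 X120.9988 Y60.3502
G1 X123.1916 Y65.6440
M5

1 u = 1 mm; y_m = 168.1383 − y.

[1] `<circle>` circle, #ff00ff→engrave S261 F3138: (177.0088,66.3346) → (162.2786,101.8964) → (126.7168,116.6266) → (91.1550,101.8964) → (76.4248,66.3346) → (91.1550,30.7728) → (126.7168,16.0426) → (162.2786,30.7728) → (177.0088,66.3346) (closed)

[2] `<circle>` circle, #ff00ff→engrave S261 F3138: (123.1916,65.6440) → (120.9988,70.9378) → (115.7050,73.1306) → (110.4112,70.9378) → (108.2184,65.6440) → (110.4112,60.3502) → (115.7050,58.1574) → (120.9988,60.3502) → (123.1916,65.6440) (closed)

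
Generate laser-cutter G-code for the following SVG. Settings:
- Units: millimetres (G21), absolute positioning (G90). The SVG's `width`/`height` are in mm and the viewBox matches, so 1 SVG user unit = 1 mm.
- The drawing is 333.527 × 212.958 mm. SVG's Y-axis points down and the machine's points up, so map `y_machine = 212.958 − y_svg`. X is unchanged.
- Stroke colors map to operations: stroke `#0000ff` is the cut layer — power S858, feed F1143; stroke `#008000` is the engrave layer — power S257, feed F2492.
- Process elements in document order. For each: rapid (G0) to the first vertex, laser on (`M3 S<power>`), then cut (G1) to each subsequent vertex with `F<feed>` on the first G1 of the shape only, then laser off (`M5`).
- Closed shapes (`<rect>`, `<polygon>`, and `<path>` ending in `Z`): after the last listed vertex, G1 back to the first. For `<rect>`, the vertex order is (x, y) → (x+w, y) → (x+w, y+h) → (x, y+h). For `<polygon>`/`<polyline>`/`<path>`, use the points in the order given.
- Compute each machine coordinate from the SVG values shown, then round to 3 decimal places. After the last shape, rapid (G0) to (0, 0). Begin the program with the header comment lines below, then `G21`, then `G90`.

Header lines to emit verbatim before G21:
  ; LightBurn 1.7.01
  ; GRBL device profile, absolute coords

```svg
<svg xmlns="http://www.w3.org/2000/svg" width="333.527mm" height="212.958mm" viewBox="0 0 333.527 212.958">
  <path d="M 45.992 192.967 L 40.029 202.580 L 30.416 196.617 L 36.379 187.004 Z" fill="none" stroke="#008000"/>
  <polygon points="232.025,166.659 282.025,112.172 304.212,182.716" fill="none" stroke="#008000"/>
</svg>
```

; LightBurn 1.7.01
; GRBL device profile, absolute coords
G21
G90
G0 X45.992 Y19.991
M3 S257
G1 X40.029 Y10.378 F2492
G1 X30.416 Y16.341
G1 X36.379 Y25.954
G1 X45.992 Y19.991
M5
G0 X232.025 Y46.299
M3 S257
G1 X282.025 Y100.786 F2492
G1 X304.212 Y30.242
G1 X232.025 Y46.299
M5
G0 X0.000 Y0.000

1 u = 1 mm; y_m = 212.958 − y.

[1] `<path>` regular polygon, #008000→engrave S257 F2492: (45.992,19.991) → (40.029,10.378) → (30.416,16.341) → (36.379,25.954) → (45.992,19.991) (closed)

[2] `<polygon>` regular polygon, #008000→engrave S257 F2492: (232.025,46.299) → (282.025,100.786) → (304.212,30.242) → (232.025,46.299) (closed)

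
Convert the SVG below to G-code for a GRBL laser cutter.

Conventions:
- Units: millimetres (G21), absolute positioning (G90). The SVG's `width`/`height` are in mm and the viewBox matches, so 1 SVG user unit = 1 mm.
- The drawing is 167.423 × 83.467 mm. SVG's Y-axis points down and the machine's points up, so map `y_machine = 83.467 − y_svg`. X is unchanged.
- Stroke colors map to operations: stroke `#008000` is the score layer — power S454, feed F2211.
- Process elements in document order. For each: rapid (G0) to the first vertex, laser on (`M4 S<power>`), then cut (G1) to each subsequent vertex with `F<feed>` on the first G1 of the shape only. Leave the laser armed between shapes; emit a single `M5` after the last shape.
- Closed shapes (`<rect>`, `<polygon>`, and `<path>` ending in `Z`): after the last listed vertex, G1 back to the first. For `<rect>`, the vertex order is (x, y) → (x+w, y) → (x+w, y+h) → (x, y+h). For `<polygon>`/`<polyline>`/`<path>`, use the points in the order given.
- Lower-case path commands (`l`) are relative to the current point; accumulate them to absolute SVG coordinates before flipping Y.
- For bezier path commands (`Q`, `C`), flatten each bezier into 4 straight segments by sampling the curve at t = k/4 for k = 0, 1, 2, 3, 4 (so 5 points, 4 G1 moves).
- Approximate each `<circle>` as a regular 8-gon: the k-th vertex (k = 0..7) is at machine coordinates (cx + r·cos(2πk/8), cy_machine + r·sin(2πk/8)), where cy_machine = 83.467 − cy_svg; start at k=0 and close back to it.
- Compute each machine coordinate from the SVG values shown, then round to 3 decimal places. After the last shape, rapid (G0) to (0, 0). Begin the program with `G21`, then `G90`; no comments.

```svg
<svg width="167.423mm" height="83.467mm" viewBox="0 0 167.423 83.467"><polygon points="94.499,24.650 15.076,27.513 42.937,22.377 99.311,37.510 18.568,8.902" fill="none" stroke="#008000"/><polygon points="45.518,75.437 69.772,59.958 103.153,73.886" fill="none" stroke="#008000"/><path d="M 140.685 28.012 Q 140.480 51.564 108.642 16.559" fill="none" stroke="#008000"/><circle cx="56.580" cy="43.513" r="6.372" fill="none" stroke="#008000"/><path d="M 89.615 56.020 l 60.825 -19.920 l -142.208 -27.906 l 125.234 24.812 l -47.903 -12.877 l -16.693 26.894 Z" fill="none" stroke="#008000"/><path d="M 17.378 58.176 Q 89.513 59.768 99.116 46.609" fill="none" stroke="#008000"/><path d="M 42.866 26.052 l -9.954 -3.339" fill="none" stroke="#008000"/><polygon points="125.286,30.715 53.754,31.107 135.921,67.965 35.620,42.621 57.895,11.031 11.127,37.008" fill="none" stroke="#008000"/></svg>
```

viewBox `0 0 167.423 83.467` with mm width/height → 1 unit = 1 mm. Flip: y_m = 83.467 − y_svg.

**Shape 1** — `<polygon>` closed polygon, stroke `#008000` → score (S454, F2211). Machine vertices: (94.499,58.817) → (15.076,55.954) → (42.937,61.090) → (99.311,45.957) → (18.568,74.565) → (94.499,58.817). Closed: final G1 returns to the first vertex.

**Shape 2** — `<polygon>` closed polygon, stroke `#008000` → score (S454, F2211). Machine vertices: (45.518,8.030) → (69.772,23.509) → (103.153,9.581) → (45.518,8.030). Closed: final G1 returns to the first vertex.

**Shape 3** — `<path>` quadratic bezier, stroke `#008000` → score (S454, F2211). Control points (SVG): P0=(140.685,28.012), P1=(140.480,51.564), P2=(108.642,16.559); sampled at t=k/4. Machine vertices: (140.685,55.455) → (138.605,47.339) → (132.572,46.542) → (122.584,53.065) → (108.642,66.908). Open path.

**Shape 4** — `<circle>` circle, stroke `#008000` → score (S454, F2211). Machine vertices: (62.952,39.954) → (61.086,44.460) → (56.580,46.326) → (52.074,44.460) → (50.208,39.954) → (52.074,35.448) → (56.580,33.582) → (61.086,35.448) → (62.952,39.954). Closed: final G1 returns to the first vertex.

**Shape 5** — `<path>` closed polygon, stroke `#008000` → score (S454, F2211). Machine vertices: (89.615,27.447) → (150.440,47.367) → (8.232,75.273) → (133.466,50.461) → (85.563,63.338) → (68.870,36.444) → (89.615,27.447). Closed: final G1 returns to the first vertex.

**Shape 6** — `<path>` quadratic bezier, stroke `#008000` → score (S454, F2211). Control points (SVG): P0=(17.378,58.176), P1=(89.513,59.768), P2=(99.116,46.609); sampled at t=k/4. Machine vertices: (17.378,25.291) → (49.537,25.417) → (73.880,27.387) → (90.406,31.200) → (99.116,36.858). Open path.

**Shape 7** — `<path>` line segment, stroke `#008000` → score (S454, F2211). Machine vertices: (42.866,57.415) → (32.912,60.754). Open path.

**Shape 8** — `<polygon>` closed polygon, stroke `#008000` → score (S454, F2211). Machine vertices: (125.286,52.752) → (53.754,52.360) → (135.921,15.502) → (35.620,40.846) → (57.895,72.436) → (11.127,46.459) → (125.286,52.752). Closed: final G1 returns to the first vertex.

G21
G90
G0 X94.499 Y58.817
M4 S454
G1 X15.076 Y55.954 F2211
G1 X42.937 Y61.090
G1 X99.311 Y45.957
G1 X18.568 Y74.565
G1 X94.499 Y58.817
G0 X45.518 Y8.030
M4 S454
G1 X69.772 Y23.509 F2211
G1 X103.153 Y9.581
G1 X45.518 Y8.030
G0 X140.685 Y55.455
M4 S454
G1 X138.605 Y47.339 F2211
G1 X132.572 Y46.542
G1 X122.584 Y53.065
G1 X108.642 Y66.908
G0 X62.952 Y39.954
M4 S454
G1 X61.086 Y44.460 F2211
G1 X56.580 Y46.326
G1 X52.074 Y44.460
G1 X50.208 Y39.954
G1 X52.074 Y35.448
G1 X56.580 Y33.582
G1 X61.086 Y35.448
G1 X62.952 Y39.954
G0 X89.615 Y27.447
M4 S454
G1 X150.440 Y47.367 F2211
G1 X8.232 Y75.273
G1 X133.466 Y50.461
G1 X85.563 Y63.338
G1 X68.870 Y36.444
G1 X89.615 Y27.447
G0 X17.378 Y25.291
M4 S454
G1 X49.537 Y25.417 F2211
G1 X73.880 Y27.387
G1 X90.406 Y31.200
G1 X99.116 Y36.858
G0 X42.866 Y57.415
M4 S454
G1 X32.912 Y60.754 F2211
G0 X125.286 Y52.752
M4 S454
G1 X53.754 Y52.360 F2211
G1 X135.921 Y15.502
G1 X35.620 Y40.846
G1 X57.895 Y72.436
G1 X11.127 Y46.459
G1 X125.286 Y52.752
M5
G0 X0.000 Y0.000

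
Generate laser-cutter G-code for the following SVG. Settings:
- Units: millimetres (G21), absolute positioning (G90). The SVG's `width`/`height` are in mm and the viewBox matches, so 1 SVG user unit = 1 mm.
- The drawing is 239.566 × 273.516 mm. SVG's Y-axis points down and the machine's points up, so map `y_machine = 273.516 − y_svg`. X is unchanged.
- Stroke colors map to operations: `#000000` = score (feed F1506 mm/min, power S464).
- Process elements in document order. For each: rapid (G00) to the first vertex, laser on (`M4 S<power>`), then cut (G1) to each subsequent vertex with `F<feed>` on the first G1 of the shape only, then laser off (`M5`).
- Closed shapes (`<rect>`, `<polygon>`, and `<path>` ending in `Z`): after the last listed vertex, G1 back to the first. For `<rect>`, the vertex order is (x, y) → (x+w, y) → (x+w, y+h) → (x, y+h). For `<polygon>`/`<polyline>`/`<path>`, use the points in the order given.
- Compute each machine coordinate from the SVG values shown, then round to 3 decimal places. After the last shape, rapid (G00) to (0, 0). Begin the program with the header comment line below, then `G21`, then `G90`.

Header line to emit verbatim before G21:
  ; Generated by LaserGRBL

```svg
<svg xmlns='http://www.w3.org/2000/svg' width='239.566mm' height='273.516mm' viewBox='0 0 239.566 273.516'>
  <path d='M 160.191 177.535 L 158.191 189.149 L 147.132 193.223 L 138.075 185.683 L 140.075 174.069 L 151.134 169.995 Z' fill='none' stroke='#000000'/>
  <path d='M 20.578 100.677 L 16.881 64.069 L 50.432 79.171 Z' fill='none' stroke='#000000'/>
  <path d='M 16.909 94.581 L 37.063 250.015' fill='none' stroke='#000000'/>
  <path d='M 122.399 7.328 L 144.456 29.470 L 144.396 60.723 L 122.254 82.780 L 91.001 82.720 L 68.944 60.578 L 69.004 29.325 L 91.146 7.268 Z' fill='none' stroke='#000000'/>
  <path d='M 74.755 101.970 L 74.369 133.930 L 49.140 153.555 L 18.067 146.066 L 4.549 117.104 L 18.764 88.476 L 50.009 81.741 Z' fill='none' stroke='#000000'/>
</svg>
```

Since the viewBox matches the mm dimensions, user units are millimetres directly. The only transform is the Y-flip y_m = 273.516 − y_svg.

Shape 1 is a regular polygon drawn with `<path>`. Its stroke #000000 means score at S464, F1506. After flipping Y the toolpath is (160.191,95.981) → (158.191,84.367) → (147.132,80.293) → (138.075,87.833) → (140.075,99.447) → (151.134,103.521) → (160.191,95.981), returning to the start.

Shape 2 is a regular polygon drawn with `<path>`. Its stroke #000000 means score at S464, F1506. After flipping Y the toolpath is (20.578,172.839) → (16.881,209.447) → (50.432,194.345) → (20.578,172.839), returning to the start.

Shape 3 is a line segment drawn with `<path>`. Its stroke #000000 means score at S464, F1506. After flipping Y the toolpath is (16.909,178.935) → (37.063,23.501).

Shape 4 is a regular polygon drawn with `<path>`. Its stroke #000000 means score at S464, F1506. After flipping Y the toolpath is (122.399,266.188) → (144.456,244.046) → (144.396,212.793) → (122.254,190.736) → (91.001,190.796) → (68.944,212.938) → (69.004,244.191) → (91.146,266.248) → (122.399,266.188), returning to the start.

Shape 5 is a regular polygon drawn with `<path>`. Its stroke #000000 means score at S464, F1506. After flipping Y the toolpath is (74.755,171.546) → (74.369,139.586) → (49.140,119.961) → (18.067,127.450) → (4.549,156.412) → (18.764,185.040) → (50.009,191.775) → (74.755,171.546), returning to the start.

; Generated by LaserGRBL
G21
G90
G00 X160.191 Y95.981
M4 S464
G1 X158.191 Y84.367 F1506
G1 X147.132 Y80.293
G1 X138.075 Y87.833
G1 X140.075 Y99.447
G1 X151.134 Y103.521
G1 X160.191 Y95.981
M5
G00 X20.578 Y172.839
M4 S464
G1 X16.881 Y209.447 F1506
G1 X50.432 Y194.345
G1 X20.578 Y172.839
M5
G00 X16.909 Y178.935
M4 S464
G1 X37.063 Y23.501 F1506
M5
G00 X122.399 Y266.188
M4 S464
G1 X144.456 Y244.046 F1506
G1 X144.396 Y212.793
G1 X122.254 Y190.736
G1 X91.001 Y190.796
G1 X68.944 Y212.938
G1 X69.004 Y244.191
G1 X91.146 Y266.248
G1 X122.399 Y266.188
M5
G00 X74.755 Y171.546
M4 S464
G1 X74.369 Y139.586 F1506
G1 X49.140 Y119.961
G1 X18.067 Y127.450
G1 X4.549 Y156.412
G1 X18.764 Y185.040
G1 X50.009 Y191.775
G1 X74.755 Y171.546
M5
G00 X0.000 Y0.000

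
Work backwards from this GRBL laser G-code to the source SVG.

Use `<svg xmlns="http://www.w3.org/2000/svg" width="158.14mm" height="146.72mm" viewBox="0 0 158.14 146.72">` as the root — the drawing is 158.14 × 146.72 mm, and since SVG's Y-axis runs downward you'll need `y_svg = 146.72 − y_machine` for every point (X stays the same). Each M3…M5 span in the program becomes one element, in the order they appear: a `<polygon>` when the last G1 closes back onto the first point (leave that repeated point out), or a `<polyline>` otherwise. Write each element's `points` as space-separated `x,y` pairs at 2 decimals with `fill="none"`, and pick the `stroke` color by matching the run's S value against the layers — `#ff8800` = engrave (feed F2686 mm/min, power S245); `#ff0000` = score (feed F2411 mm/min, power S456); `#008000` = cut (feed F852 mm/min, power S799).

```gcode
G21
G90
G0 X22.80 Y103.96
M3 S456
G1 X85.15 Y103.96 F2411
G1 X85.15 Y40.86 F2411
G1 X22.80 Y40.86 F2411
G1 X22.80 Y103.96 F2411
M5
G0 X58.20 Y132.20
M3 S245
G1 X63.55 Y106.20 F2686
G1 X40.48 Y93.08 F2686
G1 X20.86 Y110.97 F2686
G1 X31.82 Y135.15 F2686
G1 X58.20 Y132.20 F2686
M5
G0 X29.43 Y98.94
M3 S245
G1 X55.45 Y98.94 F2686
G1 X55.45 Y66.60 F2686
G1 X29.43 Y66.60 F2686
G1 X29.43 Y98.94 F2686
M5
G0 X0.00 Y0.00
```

Machine Y-up, SVG Y-down with viewBox height 146.72, so y_svg = 146.72 − y_machine; X carries over.

Run 1: the run's S456 means `#ff0000` (score). The run returns to its start, so emit a `<polygon>` with points (Y-flipped): 22.80,42.76 85.15,42.76 85.15,105.86 22.80,105.86.

Run 2: the run's S245 means `#ff8800` (engrave). The run returns to its start, so emit a `<polygon>` with points (Y-flipped): 58.20,14.52 63.55,40.52 40.48,53.64 20.86,35.75 31.82,11.57.

Run 3: the run's S245 means `#ff8800` (engrave). The run returns to its start, so emit a `<polygon>` with points (Y-flipped): 29.43,47.78 55.45,47.78 55.45,80.12 29.43,80.12.

<svg xmlns="http://www.w3.org/2000/svg" width="158.14mm" height="146.72mm" viewBox="0 0 158.14 146.72">
  <polygon points="22.80,42.76 85.15,42.76 85.15,105.86 22.80,105.86" fill="none" stroke="#ff0000"/>
  <polygon points="58.20,14.52 63.55,40.52 40.48,53.64 20.86,35.75 31.82,11.57" fill="none" stroke="#ff8800"/>
  <polygon points="29.43,47.78 55.45,47.78 55.45,80.12 29.43,80.12" fill="none" stroke="#ff8800"/>
</svg>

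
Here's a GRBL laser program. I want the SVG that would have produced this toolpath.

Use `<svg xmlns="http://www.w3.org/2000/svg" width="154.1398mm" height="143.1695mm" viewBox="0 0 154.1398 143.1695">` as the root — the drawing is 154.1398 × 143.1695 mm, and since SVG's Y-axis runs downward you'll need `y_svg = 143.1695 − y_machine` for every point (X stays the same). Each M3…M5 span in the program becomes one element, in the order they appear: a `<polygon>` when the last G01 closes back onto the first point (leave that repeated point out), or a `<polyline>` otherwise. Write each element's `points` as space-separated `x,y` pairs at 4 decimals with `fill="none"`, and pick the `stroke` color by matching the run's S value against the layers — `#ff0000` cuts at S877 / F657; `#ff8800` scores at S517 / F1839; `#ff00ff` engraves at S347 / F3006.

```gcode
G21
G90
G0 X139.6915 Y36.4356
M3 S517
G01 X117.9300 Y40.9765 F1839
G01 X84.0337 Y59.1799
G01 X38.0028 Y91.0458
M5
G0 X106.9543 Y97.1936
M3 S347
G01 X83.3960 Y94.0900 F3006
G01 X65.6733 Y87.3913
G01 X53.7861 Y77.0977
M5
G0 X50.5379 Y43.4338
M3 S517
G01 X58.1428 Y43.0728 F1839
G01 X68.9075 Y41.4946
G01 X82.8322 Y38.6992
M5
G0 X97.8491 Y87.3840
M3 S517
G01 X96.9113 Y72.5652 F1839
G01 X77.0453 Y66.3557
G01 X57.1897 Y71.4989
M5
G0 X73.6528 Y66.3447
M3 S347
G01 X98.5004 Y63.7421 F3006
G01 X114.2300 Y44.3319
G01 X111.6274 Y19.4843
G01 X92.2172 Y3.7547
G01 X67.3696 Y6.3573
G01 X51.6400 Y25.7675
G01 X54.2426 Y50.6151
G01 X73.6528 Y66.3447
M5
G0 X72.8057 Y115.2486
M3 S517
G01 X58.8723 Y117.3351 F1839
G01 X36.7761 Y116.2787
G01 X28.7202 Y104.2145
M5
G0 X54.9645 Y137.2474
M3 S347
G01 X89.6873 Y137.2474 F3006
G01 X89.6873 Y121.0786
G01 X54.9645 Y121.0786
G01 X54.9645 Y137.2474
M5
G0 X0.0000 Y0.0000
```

Each laser-on run becomes one SVG element. Flip Y back into SVG space with y_svg = 143.1695 − y_machine.

Run 1: the run's S517 means `#ff8800` (score). The run is open, so emit a `<polyline>` with points (Y-flipped): 139.6915,106.7339 117.9300,102.1930 84.0337,83.9896 38.0028,52.1237.

Run 2: S347 ⇒ engrave layer `#ff00ff`. The run is open, so emit a `<polyline>` with points (Y-flipped): 106.9543,45.9759 83.3960,49.0795 65.6733,55.7782 53.7861,66.0718.

Run 3: S517 ⇒ score layer `#ff8800`. The run is open, so emit a `<polyline>` with points (Y-flipped): 50.5379,99.7357 58.1428,100.0967 68.9075,101.6749 82.8322,104.4703.

Run 4: the run's S517 means `#ff8800` (score). The run is open, so emit a `<polyline>` with points (Y-flipped): 97.8491,55.7855 96.9113,70.6043 77.0453,76.8138 57.1897,71.6706.

Run 5: the run's S347 means `#ff00ff` (engrave). The run returns to its start, so emit a `<polygon>` with points (Y-flipped): 73.6528,76.8248 98.5004,79.4274 114.2300,98.8376 111.6274,123.6852 92.2172,139.4148 67.3696,136.8122 51.6400,117.4020 54.2426,92.5544.

Run 6: the run's S517 means `#ff8800` (score). The run is open, so emit a `<polyline>` with points (Y-flipped): 72.8057,27.9209 58.8723,25.8344 36.7761,26.8908 28.7202,38.9550.

Run 7: S347 ⇒ engrave layer `#ff00ff`. The run returns to its start, so emit a `<polygon>` with points (Y-flipped): 54.9645,5.9221 89.6873,5.9221 89.6873,22.0909 54.9645,22.0909.

<svg xmlns="http://www.w3.org/2000/svg" width="154.1398mm" height="143.1695mm" viewBox="0 0 154.1398 143.1695">
  <polyline points="139.6915,106.7339 117.9300,102.1930 84.0337,83.9896 38.0028,52.1237" fill="none" stroke="#ff8800"/>
  <polyline points="106.9543,45.9759 83.3960,49.0795 65.6733,55.7782 53.7861,66.0718" fill="none" stroke="#ff00ff"/>
  <polyline points="50.5379,99.7357 58.1428,100.0967 68.9075,101.6749 82.8322,104.4703" fill="none" stroke="#ff8800"/>
  <polyline points="97.8491,55.7855 96.9113,70.6043 77.0453,76.8138 57.1897,71.6706" fill="none" stroke="#ff8800"/>
  <polygon points="73.6528,76.8248 98.5004,79.4274 114.2300,98.8376 111.6274,123.6852 92.2172,139.4148 67.3696,136.8122 51.6400,117.4020 54.2426,92.5544" fill="none" stroke="#ff00ff"/>
  <polyline points="72.8057,27.9209 58.8723,25.8344 36.7761,26.8908 28.7202,38.9550" fill="none" stroke="#ff8800"/>
  <polygon points="54.9645,5.9221 89.6873,5.9221 89.6873,22.0909 54.9645,22.0909" fill="none" stroke="#ff00ff"/>
</svg>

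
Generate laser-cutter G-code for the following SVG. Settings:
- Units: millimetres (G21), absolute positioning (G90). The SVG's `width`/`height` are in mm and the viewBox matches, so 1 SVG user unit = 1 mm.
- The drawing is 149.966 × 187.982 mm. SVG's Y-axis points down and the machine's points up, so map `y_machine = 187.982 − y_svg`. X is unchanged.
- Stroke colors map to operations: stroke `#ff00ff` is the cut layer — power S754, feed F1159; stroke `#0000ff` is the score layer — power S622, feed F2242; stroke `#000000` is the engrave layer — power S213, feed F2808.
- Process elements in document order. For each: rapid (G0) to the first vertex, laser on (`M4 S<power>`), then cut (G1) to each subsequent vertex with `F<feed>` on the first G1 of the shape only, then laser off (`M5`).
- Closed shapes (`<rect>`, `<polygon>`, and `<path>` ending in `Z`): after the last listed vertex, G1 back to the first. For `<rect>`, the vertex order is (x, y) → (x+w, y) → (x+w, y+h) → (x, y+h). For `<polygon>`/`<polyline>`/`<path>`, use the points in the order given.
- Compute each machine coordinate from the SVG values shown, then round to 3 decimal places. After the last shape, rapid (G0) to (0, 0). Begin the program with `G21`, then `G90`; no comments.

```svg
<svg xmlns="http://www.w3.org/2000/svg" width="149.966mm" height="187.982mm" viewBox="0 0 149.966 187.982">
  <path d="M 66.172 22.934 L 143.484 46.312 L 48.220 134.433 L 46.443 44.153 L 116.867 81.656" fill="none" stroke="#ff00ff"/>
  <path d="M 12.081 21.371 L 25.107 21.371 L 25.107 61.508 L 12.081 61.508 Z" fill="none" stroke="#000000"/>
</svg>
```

viewBox `0 0 149.966 187.982` with mm width/height → 1 unit = 1 mm. Flip: y_m = 187.982 − y_svg.

**Shape 1** — `<path>` open polyline, stroke `#ff00ff` → cut (S754, F1159). Machine vertices: (66.172,165.048) → (143.484,141.670) → (48.220,53.549) → (46.443,143.829) → (116.867,106.326). Open path.

**Shape 2** — `<path>` rectangle, stroke `#000000` → engrave (S213, F2808). Machine vertices: (12.081,166.611) → (25.107,166.611) → (25.107,126.474) → (12.081,126.474) → (12.081,166.611). Closed: final G1 returns to the first vertex.

G21
G90
G0 X66.172 Y165.048
M4 S754
G1 X143.484 Y141.670 F1159
G1 X48.220 Y53.549
G1 X46.443 Y143.829
G1 X116.867 Y106.326
M5
G0 X12.081 Y166.611
M4 S213
G1 X25.107 Y166.611 F2808
G1 X25.107 Y126.474
G1 X12.081 Y126.474
G1 X12.081 Y166.611
M5
G0 X0.000 Y0.000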